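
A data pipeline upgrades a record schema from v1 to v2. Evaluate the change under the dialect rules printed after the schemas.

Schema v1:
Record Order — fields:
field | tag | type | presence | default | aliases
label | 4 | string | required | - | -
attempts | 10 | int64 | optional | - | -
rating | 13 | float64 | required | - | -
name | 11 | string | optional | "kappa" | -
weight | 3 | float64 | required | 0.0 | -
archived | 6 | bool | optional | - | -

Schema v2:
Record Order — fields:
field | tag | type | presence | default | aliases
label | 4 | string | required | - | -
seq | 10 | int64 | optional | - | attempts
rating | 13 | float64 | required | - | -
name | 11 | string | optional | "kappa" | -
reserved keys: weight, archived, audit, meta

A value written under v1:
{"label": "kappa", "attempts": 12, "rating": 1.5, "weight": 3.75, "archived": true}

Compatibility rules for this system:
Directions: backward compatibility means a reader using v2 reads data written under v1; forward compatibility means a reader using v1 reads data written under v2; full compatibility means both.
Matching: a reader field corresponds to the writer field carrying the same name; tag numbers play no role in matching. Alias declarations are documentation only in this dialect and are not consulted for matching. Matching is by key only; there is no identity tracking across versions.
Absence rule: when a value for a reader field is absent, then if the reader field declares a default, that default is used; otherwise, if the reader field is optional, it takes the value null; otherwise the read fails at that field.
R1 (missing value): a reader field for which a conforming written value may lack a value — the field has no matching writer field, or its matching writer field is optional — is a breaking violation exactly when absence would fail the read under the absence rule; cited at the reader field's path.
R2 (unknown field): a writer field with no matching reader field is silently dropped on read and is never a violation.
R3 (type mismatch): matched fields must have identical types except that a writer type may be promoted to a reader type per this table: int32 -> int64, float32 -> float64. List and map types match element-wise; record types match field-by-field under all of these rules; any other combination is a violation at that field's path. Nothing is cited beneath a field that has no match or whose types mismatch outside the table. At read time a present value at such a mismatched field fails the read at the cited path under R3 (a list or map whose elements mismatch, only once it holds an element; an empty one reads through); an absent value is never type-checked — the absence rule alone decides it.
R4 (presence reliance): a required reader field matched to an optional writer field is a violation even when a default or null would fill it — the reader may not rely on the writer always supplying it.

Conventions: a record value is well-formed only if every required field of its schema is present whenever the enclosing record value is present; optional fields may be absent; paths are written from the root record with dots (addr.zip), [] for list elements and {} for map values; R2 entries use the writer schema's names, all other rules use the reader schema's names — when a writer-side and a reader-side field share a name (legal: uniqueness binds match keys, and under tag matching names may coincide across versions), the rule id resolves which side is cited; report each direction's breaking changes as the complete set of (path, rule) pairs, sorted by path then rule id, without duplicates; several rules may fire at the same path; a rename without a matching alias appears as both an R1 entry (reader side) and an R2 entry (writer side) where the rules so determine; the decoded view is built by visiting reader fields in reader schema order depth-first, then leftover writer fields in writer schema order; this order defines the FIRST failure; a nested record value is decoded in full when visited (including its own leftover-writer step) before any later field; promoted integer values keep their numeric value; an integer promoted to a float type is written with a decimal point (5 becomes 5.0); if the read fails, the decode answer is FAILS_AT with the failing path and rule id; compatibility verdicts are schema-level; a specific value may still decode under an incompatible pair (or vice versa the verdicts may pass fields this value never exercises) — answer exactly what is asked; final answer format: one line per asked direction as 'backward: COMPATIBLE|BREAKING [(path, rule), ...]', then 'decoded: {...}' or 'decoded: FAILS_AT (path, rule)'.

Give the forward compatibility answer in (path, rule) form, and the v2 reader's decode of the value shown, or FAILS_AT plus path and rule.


forward: COMPATIBLE []; decoded: {"label": "kappa", "seq": null, "rating": 1.5, "name": "kappa"}

arrows below run writer -> reader for Order
forward for Order (reader v1, writer v2):
  label: paired with writer label (string -> string; writer required)
  attempts: no writer match
  rating: paired with writer rating (float64 -> float64; writer required)
  name: paired with writer name (string -> string; writer optional)
  weight: no writer match
  archived: no writer match
  seq (writer side), unknown to reader
  => forward verdict for Order: COMPATIBLE, no violations
decode (reader v2):
  label := "kappa"
  seq := null (not supplied -> null)
  rating := 1.5
  name := "kappa" (no value, default fills)
  writer attempts: unmatched, discarded
  writer weight: unmatched, discarded
  writer archived: unmatched, discarded
  => decoded: {"label": "kappa", "seq": null, "rating": 1.5, "name": "kappa"}


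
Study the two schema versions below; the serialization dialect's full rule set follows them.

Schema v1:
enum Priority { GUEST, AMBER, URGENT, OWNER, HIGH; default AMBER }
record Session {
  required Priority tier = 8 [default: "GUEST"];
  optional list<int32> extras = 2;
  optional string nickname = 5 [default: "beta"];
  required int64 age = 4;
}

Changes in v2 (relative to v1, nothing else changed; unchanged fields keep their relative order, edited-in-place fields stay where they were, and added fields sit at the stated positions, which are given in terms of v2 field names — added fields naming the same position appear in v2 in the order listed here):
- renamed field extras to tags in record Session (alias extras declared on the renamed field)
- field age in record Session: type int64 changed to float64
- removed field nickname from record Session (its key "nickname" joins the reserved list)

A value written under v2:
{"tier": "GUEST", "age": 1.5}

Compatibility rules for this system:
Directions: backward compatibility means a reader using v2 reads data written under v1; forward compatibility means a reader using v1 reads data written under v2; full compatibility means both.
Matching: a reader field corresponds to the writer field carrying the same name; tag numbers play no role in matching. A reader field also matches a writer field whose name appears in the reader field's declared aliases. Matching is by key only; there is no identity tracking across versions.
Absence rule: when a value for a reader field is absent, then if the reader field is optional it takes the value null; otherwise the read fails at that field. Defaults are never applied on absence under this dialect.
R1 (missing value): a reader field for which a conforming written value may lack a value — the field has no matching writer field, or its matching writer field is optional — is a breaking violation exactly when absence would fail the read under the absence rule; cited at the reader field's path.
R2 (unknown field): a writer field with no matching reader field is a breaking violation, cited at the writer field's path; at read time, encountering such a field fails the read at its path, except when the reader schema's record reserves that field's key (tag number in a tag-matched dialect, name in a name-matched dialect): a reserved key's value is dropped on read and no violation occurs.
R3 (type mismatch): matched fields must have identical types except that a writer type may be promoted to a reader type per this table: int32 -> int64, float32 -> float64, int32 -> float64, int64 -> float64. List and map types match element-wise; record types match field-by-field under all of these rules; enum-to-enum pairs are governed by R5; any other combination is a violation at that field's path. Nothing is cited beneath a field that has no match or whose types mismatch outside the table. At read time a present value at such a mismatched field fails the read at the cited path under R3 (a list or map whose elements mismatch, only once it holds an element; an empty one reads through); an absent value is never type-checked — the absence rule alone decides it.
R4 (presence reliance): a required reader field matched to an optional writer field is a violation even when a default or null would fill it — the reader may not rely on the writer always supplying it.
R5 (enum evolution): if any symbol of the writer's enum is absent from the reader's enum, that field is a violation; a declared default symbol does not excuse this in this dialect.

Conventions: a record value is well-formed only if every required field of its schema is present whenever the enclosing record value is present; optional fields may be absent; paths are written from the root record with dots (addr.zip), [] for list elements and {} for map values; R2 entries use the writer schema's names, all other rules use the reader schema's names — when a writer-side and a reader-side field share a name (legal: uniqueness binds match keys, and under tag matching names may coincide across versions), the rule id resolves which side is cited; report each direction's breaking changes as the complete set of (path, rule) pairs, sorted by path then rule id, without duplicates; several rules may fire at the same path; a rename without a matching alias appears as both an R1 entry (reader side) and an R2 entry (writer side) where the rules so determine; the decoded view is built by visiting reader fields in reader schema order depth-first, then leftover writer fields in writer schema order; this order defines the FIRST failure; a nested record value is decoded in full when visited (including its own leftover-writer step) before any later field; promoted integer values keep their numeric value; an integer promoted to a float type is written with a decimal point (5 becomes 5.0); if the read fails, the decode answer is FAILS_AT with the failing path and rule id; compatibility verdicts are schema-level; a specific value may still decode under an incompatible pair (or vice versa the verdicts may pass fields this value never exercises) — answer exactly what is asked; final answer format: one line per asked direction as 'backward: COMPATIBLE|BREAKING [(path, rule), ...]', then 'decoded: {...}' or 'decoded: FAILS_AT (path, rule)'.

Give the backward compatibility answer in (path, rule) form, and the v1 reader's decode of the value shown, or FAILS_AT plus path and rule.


backward: COMPATIBLE []; decoded: FAILS_AT (age, R3)

arrows below run writer -> reader for Session
checking backward for Session: reader v2 against writer v1:
  tier: Priority -> Priority, writer required; from tier
  tags: list<int32> -> list<int32>, writer optional; from extras
  age: int64 -> float64, writer required; from age
  writer nickname: unknown to reader
  => no violations; backward on Session: COMPATIBLE
decoding the Session value with the v1 reader:
  tier := "GUEST"
  extras := null (missing; optional => null)
  nickname := null (missing; optional => null)
  read fails at age under R3
  => FAILS_AT (age, R3)
ruling out the remaining Session differences:
  renamed field extras to tags in record Session (alias extras declared on the renamed field) -> affects forward compatibility only, which is not asked
  removed field nickname from record Session (its key "nickname" joins the reserved list) -> inert for the asked Session verdict: nothing fires


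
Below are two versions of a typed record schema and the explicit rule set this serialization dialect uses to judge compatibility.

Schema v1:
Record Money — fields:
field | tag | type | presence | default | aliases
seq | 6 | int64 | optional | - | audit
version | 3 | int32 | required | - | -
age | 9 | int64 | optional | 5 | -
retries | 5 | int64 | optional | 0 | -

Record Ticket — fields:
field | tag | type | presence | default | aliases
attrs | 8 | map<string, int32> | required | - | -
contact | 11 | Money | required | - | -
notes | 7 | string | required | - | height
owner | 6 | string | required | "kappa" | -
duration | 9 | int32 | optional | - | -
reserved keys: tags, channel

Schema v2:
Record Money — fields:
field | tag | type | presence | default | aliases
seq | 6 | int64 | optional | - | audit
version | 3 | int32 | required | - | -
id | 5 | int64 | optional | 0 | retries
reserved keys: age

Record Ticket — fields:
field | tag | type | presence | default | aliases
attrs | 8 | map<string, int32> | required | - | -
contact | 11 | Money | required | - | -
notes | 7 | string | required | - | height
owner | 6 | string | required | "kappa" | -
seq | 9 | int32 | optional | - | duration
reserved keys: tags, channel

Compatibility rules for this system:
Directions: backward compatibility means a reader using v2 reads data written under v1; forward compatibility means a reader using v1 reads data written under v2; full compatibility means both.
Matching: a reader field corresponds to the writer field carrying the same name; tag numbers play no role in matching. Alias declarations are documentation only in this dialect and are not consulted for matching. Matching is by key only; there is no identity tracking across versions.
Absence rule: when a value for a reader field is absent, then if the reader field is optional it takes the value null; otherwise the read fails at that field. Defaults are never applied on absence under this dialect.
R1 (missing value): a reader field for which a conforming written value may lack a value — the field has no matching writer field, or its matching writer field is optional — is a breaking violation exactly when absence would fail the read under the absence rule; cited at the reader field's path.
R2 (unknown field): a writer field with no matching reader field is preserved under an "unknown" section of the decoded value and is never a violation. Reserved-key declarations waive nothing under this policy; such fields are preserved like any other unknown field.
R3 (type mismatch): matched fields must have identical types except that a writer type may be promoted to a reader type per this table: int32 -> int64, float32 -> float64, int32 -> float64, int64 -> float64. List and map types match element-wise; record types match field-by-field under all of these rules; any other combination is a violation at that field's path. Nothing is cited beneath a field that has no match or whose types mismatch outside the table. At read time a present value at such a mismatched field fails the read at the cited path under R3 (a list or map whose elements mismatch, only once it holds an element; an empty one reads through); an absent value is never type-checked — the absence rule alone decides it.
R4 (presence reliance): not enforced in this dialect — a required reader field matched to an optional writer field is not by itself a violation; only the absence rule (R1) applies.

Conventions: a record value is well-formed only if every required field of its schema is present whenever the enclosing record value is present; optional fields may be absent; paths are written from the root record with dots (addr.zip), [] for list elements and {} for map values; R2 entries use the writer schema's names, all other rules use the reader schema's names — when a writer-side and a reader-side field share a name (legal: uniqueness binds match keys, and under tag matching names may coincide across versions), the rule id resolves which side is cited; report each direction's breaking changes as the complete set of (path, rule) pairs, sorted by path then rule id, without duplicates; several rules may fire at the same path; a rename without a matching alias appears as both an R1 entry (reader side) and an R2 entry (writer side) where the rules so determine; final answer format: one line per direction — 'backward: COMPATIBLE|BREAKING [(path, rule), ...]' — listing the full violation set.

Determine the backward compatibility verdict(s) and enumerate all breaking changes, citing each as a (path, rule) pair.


the writer's type comes first in each Ticket pair
backward on Ticket — v2 reading data written by v1:
  attrs: map<string, int32> -> map<string, int32>, writer required; from attrs
  contact: Money -> Money, writer required; from contact
  notes: string -> string, writer required; from notes
  owner: string -> string, writer required; from owner
  seq has no writer counterpart
  leftover writer field: duration
  contact.seq: int64 -> int64, writer optional; from contact.seq
  contact.version: int32 -> int32, writer required; from contact.version
  contact.id has no writer counterpart
  leftover writer field: contact.age
  leftover writer field: contact.retries
  => backward: COMPATIBLE
ruling out the remaining Ticket differences:
  renamed field retries to id in record Money (alias retries declared on the renamed field) -> fires no rule on Ticket, leaving the asked answer as it is
  removed field age from record Money (its key "age" joins the reserved list) -> fires no rule on Ticket, leaving the asked answer as it is
  renamed field duration to seq in record Ticket (alias duration declared on the renamed field) -> fires no rule on Ticket, leaving the asked answer as it is

backward: COMPATIBLE []


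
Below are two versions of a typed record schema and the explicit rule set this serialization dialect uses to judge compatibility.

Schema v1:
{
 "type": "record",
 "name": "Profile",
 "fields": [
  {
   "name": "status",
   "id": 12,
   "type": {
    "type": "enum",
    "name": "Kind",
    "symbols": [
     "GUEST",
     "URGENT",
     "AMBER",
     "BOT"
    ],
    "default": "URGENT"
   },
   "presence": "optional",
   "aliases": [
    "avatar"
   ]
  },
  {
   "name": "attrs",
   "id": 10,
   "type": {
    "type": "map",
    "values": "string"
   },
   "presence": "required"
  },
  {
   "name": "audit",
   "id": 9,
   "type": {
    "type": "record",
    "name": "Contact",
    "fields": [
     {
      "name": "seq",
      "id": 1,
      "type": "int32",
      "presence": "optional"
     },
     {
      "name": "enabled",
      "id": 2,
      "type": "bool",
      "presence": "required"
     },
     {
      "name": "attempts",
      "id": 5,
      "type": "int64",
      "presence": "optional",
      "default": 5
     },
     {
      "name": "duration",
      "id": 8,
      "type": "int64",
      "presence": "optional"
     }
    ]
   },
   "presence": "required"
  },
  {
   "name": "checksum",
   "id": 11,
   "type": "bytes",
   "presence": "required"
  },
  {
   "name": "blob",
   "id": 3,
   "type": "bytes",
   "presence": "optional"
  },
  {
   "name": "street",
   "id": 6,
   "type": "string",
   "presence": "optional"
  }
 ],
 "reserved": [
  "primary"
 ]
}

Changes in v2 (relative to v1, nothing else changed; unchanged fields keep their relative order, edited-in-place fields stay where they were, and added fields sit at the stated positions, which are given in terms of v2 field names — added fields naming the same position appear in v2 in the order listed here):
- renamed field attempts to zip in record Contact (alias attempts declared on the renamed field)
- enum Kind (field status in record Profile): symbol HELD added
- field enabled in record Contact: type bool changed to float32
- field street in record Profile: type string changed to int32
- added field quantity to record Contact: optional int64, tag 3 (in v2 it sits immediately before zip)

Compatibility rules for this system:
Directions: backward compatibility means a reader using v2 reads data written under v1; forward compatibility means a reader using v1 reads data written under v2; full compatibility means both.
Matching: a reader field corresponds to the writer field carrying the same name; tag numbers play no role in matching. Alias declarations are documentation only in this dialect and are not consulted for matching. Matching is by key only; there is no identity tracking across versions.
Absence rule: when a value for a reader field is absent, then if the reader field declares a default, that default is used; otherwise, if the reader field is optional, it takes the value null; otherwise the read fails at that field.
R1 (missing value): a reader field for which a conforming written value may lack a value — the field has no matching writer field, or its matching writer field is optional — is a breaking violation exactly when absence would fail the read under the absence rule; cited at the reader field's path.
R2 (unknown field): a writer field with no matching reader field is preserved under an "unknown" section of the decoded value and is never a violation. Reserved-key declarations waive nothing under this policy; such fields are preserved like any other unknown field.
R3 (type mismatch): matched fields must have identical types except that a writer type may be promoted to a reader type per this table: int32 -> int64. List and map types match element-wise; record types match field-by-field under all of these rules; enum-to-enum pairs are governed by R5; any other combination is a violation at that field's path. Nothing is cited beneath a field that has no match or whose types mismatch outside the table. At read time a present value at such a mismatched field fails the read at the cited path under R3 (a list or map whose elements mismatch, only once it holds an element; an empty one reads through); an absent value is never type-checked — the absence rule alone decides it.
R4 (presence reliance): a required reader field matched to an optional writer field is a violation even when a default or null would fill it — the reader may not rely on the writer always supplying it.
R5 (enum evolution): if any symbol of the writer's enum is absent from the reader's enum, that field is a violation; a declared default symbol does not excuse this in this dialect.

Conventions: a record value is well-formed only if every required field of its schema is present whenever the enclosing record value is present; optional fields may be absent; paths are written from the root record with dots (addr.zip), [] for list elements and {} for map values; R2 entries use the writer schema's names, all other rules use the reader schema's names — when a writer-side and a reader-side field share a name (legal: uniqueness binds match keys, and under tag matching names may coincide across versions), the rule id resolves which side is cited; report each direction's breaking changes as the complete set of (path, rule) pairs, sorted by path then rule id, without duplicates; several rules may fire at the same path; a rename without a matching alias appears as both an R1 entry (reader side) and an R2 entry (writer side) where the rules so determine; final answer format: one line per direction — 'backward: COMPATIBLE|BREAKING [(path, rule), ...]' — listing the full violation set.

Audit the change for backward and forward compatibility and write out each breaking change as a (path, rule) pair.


backward: BREAKING [(audit.enabled, R3), (street, R3)]; forward: BREAKING [(audit.enabled, R3), (status, R5), (street, R3)]

each type pair in Profile: writer, then reader
checking backward for Profile: reader v2 against writer v1:
  Kind -> Kind, writer optional: status aligns to status
  map<string, string> -> map<string, string>, writer required: attrs aligns to attrs
  Contact -> Contact, writer required: audit aligns to audit
  bytes -> bytes, writer required: checksum aligns to checksum
  bytes -> bytes, writer optional: blob aligns to blob
  string -> int32, writer optional: street aligns to street
  int32 -> int32, writer optional: audit.seq aligns to audit.seq
  bool -> float32, writer required: audit.enabled aligns to audit.enabled
  audit.quantity has no writer counterpart
  audit.zip has no writer counterpart
  int64 -> int64, writer optional: audit.duration aligns to audit.duration
  writer field audit.attempts has no reader counterpart
  R3 fires at audit.enabled
  R3 fires at street
  => backward verdict for Profile: BREAKING, 2 violation(s)
checking forward for Profile: reader v1 against writer v2:
  Kind -> Kind, writer optional: status aligns to status
  map<string, string> -> map<string, string>, writer required: attrs aligns to attrs
  Contact -> Contact, writer required: audit aligns to audit
  bytes -> bytes, writer required: checksum aligns to checksum
  bytes -> bytes, writer optional: blob aligns to blob
  int32 -> string, writer optional: street aligns to street
  int32 -> int32, writer optional: audit.seq aligns to audit.seq
  float32 -> bool, writer required: audit.enabled aligns to audit.enabled
  audit.attempts has no writer counterpart
  int64 -> int64, writer optional: audit.duration aligns to audit.duration
  writer field audit.quantity has no reader counterpart
  writer field audit.zip has no reader counterpart
  R3 fires at audit.enabled
  R5 fires at status
  R3 fires at street
  => forward verdict for Profile: BREAKING, 3 violation(s)


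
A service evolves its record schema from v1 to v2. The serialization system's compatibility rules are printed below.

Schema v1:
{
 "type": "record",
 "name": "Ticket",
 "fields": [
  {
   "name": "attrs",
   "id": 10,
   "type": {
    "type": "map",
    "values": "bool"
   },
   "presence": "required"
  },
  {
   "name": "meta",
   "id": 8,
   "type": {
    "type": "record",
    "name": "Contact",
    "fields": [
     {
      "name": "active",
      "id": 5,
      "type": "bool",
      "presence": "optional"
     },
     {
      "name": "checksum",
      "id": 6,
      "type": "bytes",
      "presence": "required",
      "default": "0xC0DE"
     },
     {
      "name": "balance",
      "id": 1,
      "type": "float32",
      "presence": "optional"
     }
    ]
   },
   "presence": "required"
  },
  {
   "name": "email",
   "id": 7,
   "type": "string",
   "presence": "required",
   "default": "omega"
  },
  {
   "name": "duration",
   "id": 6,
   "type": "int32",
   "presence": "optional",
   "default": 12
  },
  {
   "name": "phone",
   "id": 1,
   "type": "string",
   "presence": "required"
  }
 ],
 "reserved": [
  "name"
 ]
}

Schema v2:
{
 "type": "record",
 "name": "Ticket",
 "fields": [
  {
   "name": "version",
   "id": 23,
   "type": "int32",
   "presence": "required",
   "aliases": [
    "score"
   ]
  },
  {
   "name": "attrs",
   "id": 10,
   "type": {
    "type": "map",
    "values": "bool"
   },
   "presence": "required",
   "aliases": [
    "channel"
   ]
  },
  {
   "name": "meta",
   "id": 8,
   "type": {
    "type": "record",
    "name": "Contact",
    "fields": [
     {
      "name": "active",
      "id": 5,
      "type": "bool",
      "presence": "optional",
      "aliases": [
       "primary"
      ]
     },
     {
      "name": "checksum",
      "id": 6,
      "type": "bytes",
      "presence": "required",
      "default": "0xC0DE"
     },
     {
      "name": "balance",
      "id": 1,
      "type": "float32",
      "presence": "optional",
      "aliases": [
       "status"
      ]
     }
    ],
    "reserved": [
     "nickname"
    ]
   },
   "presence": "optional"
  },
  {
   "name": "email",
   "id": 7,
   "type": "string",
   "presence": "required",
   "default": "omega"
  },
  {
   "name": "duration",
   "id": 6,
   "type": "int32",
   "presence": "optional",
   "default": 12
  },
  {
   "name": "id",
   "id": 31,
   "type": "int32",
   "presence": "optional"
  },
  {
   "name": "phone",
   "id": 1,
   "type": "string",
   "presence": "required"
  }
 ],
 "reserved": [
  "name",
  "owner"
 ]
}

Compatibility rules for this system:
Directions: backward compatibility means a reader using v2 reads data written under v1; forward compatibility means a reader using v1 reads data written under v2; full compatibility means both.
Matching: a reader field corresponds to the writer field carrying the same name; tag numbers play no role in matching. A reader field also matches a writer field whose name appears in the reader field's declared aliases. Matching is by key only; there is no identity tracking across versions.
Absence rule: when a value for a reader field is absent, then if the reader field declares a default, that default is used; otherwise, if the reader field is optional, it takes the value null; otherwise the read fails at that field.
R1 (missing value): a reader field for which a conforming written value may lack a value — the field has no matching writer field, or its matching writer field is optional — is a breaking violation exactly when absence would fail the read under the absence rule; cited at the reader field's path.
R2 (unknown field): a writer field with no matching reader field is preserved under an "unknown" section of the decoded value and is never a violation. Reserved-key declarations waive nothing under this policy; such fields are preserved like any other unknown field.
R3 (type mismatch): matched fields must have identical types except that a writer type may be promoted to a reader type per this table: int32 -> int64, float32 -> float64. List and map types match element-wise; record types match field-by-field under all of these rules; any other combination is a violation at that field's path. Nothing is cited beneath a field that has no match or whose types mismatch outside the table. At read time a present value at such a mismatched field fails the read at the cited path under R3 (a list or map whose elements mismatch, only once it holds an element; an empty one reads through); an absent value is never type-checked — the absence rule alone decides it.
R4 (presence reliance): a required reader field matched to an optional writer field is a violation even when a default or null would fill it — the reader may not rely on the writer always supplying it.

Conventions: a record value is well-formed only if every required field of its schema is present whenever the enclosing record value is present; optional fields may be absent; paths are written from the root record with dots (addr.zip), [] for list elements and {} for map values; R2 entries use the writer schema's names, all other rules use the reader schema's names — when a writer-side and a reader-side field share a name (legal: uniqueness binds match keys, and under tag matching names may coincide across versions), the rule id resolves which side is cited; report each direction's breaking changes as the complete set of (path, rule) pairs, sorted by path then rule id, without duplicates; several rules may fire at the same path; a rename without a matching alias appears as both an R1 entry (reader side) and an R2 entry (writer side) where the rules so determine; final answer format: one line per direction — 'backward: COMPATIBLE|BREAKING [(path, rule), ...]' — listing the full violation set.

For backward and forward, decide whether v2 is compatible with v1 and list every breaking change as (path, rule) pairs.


the writer's type comes first in each Ticket pair
backward pass over Ticket, reader schema v2, writer schema v1:
  version: no writer match
  writer required, map<string, bool> -> map<string, bool>: reader attrs maps from writer attrs
  writer required, Contact -> Contact: reader meta maps from writer meta
  writer required, string -> string: reader email maps from writer email
  writer optional, int32 -> int32: reader duration maps from writer duration
  id: no writer match
  writer required, string -> string: reader phone maps from writer phone
  writer optional, bool -> bool: reader meta.active maps from writer meta.active
  writer required, bytes -> bytes: reader meta.checksum maps from writer meta.checksum
  writer optional, float32 -> float32: reader meta.balance maps from writer meta.balance
  rule R1 violated at version
  => backward verdict for Ticket: BREAKING, 1 violation(s)
forward pass over Ticket, reader schema v1, writer schema v2:
  writer required, map<string, bool> -> map<string, bool>: reader attrs maps from writer attrs
  writer optional, Contact -> Contact: reader meta maps from writer meta
  writer required, string -> string: reader email maps from writer email
  writer optional, int32 -> int32: reader duration maps from writer duration
  writer required, string -> string: reader phone maps from writer phone
  writer version: unknown to reader
  writer id: unknown to reader
  writer optional, bool -> bool: reader meta.active maps from writer meta.active
  writer required, bytes -> bytes: reader meta.checksum maps from writer meta.checksum
  writer optional, float32 -> float32: reader meta.balance maps from writer meta.balance
  rule R1 violated at meta
  rule R4 violated at meta
  => forward verdict for Ticket: BREAKING, 2 violation(s)

backward: BREAKING [(version, R1)]; forward: BREAKING [(meta, R1), (meta, R4)]


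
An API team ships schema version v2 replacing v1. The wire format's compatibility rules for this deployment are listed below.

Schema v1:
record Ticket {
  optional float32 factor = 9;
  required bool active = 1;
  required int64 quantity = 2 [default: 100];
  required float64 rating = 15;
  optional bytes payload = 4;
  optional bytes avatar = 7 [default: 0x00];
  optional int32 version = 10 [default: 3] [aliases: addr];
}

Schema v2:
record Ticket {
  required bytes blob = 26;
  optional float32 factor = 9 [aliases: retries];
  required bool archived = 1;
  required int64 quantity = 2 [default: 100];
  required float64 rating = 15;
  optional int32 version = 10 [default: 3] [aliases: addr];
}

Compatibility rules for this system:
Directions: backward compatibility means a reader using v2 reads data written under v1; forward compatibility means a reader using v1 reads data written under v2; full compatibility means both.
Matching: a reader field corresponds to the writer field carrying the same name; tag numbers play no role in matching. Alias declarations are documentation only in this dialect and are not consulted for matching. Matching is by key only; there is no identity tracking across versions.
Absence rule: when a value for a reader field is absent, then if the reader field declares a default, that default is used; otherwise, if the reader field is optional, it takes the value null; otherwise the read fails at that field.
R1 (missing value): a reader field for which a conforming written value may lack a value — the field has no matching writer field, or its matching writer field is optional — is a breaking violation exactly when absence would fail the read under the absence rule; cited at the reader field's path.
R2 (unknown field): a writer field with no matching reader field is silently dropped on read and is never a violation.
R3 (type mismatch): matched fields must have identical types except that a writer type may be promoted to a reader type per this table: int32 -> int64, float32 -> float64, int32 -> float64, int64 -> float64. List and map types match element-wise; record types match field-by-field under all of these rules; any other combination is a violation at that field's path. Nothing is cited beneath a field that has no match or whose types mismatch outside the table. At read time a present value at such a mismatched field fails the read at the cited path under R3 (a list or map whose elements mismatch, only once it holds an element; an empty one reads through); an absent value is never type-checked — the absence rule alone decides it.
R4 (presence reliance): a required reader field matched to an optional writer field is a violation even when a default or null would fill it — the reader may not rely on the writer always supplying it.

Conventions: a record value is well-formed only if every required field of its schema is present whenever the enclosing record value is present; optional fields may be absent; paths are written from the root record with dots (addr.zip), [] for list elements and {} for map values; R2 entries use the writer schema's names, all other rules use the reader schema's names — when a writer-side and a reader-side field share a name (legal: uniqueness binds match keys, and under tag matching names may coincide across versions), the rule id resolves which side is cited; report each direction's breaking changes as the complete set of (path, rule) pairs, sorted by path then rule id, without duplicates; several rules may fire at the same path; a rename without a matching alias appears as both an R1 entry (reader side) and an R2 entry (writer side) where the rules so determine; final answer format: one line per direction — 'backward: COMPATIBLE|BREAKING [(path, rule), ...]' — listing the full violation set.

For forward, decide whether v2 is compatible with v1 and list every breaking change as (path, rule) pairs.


forward: BREAKING [(active, R1)]

in Ticket below, arrows point writer -> reader
forward on Ticket — v1 reading data written by v2:
  factor: paired with writer factor (float32 -> float32; writer optional)
  active: no writer-side match
  quantity: paired with writer quantity (int64 -> int64; writer required)
  rating: paired with writer rating (float64 -> float64; writer required)
  payload: no writer-side match
  avatar: no writer-side match
  version: paired with writer version (int32 -> int32; writer optional)
  leftover writer field: blob
  leftover writer field: archived
  violation R1 at active
  => 1 violation(s): forward is BREAKING for Ticket
remaining Ticket differences; none change what is asked:
  added field blob to record Ticket: required bytes, tag 26 (in v2 it sits immediately before factor) -> matters only for Ticket's backward compatibility — outside the asked direction
  removed field avatar from record Ticket -> inert for the asked Ticket verdict: nothing fires
  removed field payload from record Ticket -> inert for the asked Ticket verdict: nothing fires


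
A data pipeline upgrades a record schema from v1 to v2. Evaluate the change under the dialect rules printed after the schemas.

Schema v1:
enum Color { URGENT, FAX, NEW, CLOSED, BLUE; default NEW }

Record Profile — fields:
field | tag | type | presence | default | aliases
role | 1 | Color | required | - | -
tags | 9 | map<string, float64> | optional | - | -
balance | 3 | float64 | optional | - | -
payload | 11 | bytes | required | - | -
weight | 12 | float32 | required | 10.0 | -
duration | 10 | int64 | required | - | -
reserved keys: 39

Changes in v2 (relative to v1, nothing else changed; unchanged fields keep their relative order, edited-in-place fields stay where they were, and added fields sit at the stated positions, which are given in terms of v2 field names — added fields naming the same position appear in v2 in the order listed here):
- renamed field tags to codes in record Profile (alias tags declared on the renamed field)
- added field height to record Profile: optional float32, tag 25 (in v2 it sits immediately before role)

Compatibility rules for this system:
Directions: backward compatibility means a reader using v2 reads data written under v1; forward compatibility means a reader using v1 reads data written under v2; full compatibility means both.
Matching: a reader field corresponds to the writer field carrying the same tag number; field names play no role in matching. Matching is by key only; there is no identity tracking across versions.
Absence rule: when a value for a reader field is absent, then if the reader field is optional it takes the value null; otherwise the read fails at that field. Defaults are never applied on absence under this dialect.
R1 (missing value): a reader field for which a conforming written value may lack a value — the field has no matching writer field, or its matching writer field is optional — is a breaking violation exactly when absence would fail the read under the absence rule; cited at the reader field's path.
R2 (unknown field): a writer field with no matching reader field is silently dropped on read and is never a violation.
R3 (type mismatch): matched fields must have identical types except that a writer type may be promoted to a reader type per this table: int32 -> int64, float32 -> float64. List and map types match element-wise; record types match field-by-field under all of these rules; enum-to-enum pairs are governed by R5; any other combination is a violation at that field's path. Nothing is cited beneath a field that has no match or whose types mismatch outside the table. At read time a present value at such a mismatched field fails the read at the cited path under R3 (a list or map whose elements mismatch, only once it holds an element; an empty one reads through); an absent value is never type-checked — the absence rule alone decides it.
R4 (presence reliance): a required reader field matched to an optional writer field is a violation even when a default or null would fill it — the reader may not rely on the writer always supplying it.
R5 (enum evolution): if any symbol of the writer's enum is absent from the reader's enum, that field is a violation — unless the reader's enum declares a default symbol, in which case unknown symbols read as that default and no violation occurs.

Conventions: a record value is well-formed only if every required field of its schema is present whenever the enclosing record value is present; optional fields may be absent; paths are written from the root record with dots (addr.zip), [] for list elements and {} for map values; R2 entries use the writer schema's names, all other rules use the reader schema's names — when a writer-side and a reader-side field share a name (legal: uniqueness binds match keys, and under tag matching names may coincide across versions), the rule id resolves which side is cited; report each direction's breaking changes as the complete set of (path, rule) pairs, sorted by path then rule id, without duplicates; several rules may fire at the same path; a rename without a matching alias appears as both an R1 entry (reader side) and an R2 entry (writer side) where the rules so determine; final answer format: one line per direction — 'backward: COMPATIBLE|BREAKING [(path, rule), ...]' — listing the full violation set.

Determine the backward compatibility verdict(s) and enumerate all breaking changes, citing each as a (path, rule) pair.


arrows below run writer -> reader for Profile
backward for Profile (reader v2, writer v1):
  no writer field matches reader height
  role: paired with writer role (Color -> Color; writer required)
  codes: paired with writer tags (map<string, float64> -> map<string, float64>; writer optional)
  balance: paired with writer balance (float64 -> float64; writer optional)
  payload: paired with writer payload (bytes -> bytes; writer required)
  weight: paired with writer weight (float32 -> float32; writer required)
  duration: paired with writer duration (int64 -> int64; writer required)
  nothing fires on Profile: backward is COMPATIBLE
the other Profile changes do not affect what is asked:
  renamed field tags to codes in record Profile (alias tags declared on the renamed field) -> triggers nothing under Profile's printed rules — same verdict
  added field height to record Profile: optional float32, tag 25 (in v2 it sits immediately before role) -> triggers nothing under Profile's printed rules — same verdict

backward: COMPATIBLE []
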